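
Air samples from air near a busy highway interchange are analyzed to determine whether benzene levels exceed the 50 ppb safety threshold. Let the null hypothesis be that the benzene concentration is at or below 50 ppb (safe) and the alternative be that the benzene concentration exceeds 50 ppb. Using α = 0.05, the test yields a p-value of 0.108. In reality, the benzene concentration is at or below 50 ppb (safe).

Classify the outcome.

No error (correct decision).

Since p = 0.108 ≥ α = 0.05, H₀ is not rejected.
H₀ is true (actually the benzene concentration is at or below 50 ppb (safe)).
The decision matches the true state — no error.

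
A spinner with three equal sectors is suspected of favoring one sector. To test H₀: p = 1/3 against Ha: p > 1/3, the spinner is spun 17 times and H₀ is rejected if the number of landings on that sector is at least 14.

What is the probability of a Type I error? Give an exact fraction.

6019/129140163

Under H₀, K ~ Binomial(17, 1/3), and α = P(K ≥ 14).
Summing C(17,j)(1/3)^j(2/3)^{17−j} for j = 14,…,17 gives 6019/129140163.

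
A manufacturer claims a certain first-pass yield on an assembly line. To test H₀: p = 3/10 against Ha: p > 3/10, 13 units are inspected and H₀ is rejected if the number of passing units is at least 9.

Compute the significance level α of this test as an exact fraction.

Under H₀, X ~ Binomial(13, 3/10), and α = P(X ≥ 9).
P(X ≥ 9) = Σ_{j=9}^{13} C(13,j)·(3/10)^j·(7/10)^{13-j} = 8061940287/2000000000000.

8061940287/2000000000000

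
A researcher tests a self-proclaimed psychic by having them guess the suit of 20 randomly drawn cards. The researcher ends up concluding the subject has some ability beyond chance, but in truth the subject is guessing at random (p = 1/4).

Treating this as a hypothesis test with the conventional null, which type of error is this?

Type I error

The null hypothesis here is that the subject is guessing at random (p = 1/4).
'Concluding the subject has some ability beyond chance' corresponds to rejecting H₀.
H₀ was rejected but H₀ is true — a Type I error (false positive).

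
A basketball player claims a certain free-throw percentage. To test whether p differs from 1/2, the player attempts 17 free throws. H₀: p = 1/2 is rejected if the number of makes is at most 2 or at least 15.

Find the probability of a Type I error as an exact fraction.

α = P(Y ≤ 2 or Y ≥ 15 | p = 1/2), Y ~ Binomial(17, 1/2).
The two tails are symmetric, so α = 2·(1 + 17 + 136)/2^17 = 308/131072 = 77/32768.

77/32768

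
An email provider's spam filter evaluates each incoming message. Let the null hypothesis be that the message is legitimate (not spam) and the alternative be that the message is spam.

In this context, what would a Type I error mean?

A Type I error is rejecting H₀ when H₀ is true.
Here that means sending the message to the spam folder when actually the message is legitimate (not spam).

A Type I error would mean concluding that the message is spam when in fact the message is legitimate (not spam).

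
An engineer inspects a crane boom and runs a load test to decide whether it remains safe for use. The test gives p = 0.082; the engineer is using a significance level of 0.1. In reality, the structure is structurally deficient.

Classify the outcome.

No error — this is a correct decision.

The conventional null hypothesis is that the structure meets the required load capacity (safe).
Since p = 0.082 < α = 0.1, H₀ is rejected.
H₀ is false (actually the structure is structurally deficient).
The decision matches the true state — no error.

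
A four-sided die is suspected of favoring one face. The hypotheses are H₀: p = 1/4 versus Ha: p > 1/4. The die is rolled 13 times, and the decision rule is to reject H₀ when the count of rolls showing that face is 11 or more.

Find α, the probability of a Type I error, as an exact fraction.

371/33554432

α = P(reject H₀ | H₀ true) = P(X ≥ 11 | p = 1/4), with X ~ Binomial(13, 1/4).
P(X ≥ 11) = Σ_{j=11}^{13} C(13,j)·(1/4)^j·(3/4)^{13-j} = 371/33554432.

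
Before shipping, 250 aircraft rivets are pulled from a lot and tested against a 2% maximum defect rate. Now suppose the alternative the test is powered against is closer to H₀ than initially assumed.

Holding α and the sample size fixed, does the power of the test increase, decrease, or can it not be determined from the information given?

It decreases.

When the true parameter is near the null value, the test has a harder time distinguishing Ha from H₀.
Since power = 1 − β and β increases, power decreases.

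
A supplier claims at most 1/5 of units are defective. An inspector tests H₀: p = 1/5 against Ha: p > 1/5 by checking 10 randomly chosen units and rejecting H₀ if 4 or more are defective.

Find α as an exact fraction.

α = P(reject H₀ | H₀ true) = P(S ≥ 4 | p = 1/5), S ~ Binomial(10, 1/5).
Via the complement, α = 1 − Σ_{j=0}^{3} C(10,j)(1/5)^j(4/5)^{10-j} = 1180409/9765625.

1180409/9765625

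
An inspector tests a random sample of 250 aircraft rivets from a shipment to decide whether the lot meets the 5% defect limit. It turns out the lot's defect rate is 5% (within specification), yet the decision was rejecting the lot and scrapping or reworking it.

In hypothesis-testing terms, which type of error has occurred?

The null hypothesis here is that the lot's defect rate is 5% (within specification).
'Rejecting the lot and scrapping or reworking it' corresponds to rejecting H₀.
H₀ was rejected but H₀ is true — a Type I error (false positive).

Type I error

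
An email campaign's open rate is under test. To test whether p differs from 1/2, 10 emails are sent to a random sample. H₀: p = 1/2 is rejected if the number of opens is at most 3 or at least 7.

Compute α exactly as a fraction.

Under H₀, S ~ Binomial(10, 1/2); α is the probability of landing in either tail, P(S ≤ 3) + P(S ≥ 7).
The two tails are symmetric, so α = 2·(1 + 10 + 45 + 120)/2^10 = 352/1024 = 11/32.

11/32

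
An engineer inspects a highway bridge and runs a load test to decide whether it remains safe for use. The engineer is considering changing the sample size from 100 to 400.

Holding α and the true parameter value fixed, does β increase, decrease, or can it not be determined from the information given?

It decreases.

A larger sample reduces the standard error, pulling the sampling distribution under Ha further from the non-rejection region.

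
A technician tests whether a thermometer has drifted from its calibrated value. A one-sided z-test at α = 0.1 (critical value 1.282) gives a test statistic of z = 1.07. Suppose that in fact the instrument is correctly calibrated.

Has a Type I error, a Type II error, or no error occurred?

Neither — the decision is correct.

The conventional null hypothesis is that the instrument is correctly calibrated.
Since z = 1.07 ≤ z* = 1.282, H₀ is not rejected.
H₀ is true (actually the instrument is correctly calibrated).
The decision matches the true state — no error.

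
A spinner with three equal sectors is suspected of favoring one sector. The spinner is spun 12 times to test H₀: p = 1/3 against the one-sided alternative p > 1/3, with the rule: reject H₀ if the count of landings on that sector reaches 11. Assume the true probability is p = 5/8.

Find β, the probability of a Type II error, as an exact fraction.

A Type II error is failing to reject when Ha holds: with p = 5/8, β = P(S ≤ 10).
Adding the binomial probabilities P(S=0)+…+P(S=10) at p = 5/8 gives 66717523611/68719476736.

66717523611/68719476736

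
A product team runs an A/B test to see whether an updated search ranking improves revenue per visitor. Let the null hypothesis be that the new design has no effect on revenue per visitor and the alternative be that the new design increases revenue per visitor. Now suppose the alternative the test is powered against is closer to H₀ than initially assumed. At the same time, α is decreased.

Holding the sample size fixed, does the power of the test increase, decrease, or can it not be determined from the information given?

A smaller true effect puts the Ha sampling distribution closer to H₀, so more of it falls in the non-rejection region. A smaller α moves the rejection region further into the tail. With the alternative true, more outcomes now fall outside the rejection region, so failing to reject becomes more likely. Both changes push β in the same direction.
Since power = 1 − β and β increases, power decreases.

It decreases.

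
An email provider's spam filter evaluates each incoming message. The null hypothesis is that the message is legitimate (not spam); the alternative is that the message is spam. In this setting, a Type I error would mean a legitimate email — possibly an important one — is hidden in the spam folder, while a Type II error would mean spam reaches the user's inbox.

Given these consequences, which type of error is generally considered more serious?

The Type I consequence (a legitimate email — possibly an important one — is hidden in the spam folder) is more severe than the Type II consequence (spam reaches the user's inbox).

Type I error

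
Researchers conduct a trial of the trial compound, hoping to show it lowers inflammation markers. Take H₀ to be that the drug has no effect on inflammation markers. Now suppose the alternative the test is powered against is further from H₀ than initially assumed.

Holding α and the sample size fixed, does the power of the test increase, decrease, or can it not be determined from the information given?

The further the true parameter sits from the null value, the more of the Ha sampling distribution falls in the rejection region.
Since power = 1 − β and β decreases, power increases.

It increases.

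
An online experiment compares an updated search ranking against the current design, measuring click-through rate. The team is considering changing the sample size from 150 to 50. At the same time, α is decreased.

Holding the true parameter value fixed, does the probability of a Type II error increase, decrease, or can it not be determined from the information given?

With less data the test statistic is noisier; under Ha, more outcomes land inside the acceptance region. Tightening α shrinks the rejection region. When Ha holds, fewer sample outcomes clear the stricter threshold, so more fall in the acceptance region. Both changes push β in the same direction.

It increases.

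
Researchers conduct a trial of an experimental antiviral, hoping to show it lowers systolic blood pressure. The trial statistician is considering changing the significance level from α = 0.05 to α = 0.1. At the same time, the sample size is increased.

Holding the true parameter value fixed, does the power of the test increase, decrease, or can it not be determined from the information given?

Relaxing α lowers the evidence threshold; under Ha, outcomes that previously fell short now trigger rejection. More data shrinks sampling variability; the test statistic under Ha concentrates further from the null value, making rejection more likely. Both changes push β in the same direction.
Since power = 1 − β and β decreases, power increases.

It increases.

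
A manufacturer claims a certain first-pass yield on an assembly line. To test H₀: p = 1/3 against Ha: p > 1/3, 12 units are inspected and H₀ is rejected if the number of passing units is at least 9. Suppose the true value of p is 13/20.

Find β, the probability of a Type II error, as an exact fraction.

A Type II error is failing to reject when Ha holds: with p = 13/20, β = P(K ≤ 8).
Adding the binomial probabilities P(K=0)+…+P(K=8) at p = 13/20 gives 535222111290433/819200000000000.

535222111290433/819200000000000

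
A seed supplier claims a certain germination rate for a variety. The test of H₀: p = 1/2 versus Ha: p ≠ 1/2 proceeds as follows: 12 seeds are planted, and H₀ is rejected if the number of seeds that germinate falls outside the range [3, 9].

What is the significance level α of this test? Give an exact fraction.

79/2048

Under H₀, Y ~ Binomial(12, 1/2); α is the probability of landing in either tail, P(Y ≤ 2) + P(Y ≥ 10).
The two tails are symmetric, so α = 2·(1 + 12 + 66)/2^12 = 158/4096 = 79/2048.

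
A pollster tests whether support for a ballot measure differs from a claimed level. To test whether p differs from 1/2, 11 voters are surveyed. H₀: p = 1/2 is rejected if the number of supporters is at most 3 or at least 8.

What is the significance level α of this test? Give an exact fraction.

29/128

The significance level is the null-hypothesis probability of the rejection region {≤3} ∪ {≥8}.
The two tails are symmetric, so α = 2·(1 + 11 + 55 + 165)/2^11 = 464/2048 = 29/128.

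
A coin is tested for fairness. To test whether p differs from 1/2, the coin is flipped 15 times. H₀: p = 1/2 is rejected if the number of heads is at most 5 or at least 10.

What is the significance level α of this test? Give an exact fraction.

309/1024

The significance level is the null-hypothesis probability of the rejection region {≤5} ∪ {≥10}.
By symmetry, α = 2·P(S ≤ 5) = 2·(1 + 15 + 105 + 455 + 1365 + 3003)/32768 = 9888/32768 = 309/1024.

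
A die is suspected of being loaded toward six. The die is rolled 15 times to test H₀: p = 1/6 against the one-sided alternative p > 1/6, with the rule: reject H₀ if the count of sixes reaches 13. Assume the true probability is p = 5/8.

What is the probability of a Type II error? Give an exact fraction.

33725631854457/35184372088832

A Type II error is failing to reject when Ha holds: with p = 5/8, β = P(Y ≤ 12).
Adding the binomial probabilities P(Y=0)+…+P(Y=12) at p = 5/8 gives 33725631854457/35184372088832.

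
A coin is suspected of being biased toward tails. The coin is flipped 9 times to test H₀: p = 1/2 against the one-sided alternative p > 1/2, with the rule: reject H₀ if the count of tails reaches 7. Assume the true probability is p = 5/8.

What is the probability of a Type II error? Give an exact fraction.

β = P(fail to reject H₀ | Ha true) = P(K ≤ 6 | p = 5/8), K ~ Binomial(9, 5/8).
Summing C(9,j)·(5/8)^j·(3/8)^{9-j} for j = 0..6 gives 24101307/33554432.

24101307/33554432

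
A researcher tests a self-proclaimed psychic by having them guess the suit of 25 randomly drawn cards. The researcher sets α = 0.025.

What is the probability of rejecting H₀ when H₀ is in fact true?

0.025

The significance level α is, by definition, the probability of a Type I error — P(reject H₀ | H₀ true).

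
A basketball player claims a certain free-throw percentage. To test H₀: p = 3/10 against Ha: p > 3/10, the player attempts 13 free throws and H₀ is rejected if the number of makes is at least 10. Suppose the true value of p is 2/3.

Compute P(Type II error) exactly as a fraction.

β = P(fail to reject H₀ | Ha true) = P(X ≤ 9 | p = 2/3), X ~ Binomial(13, 2/3).
Equivalently, β = 1 − P(X ≥ 10) = 1080275/1594323.

1080275/1594323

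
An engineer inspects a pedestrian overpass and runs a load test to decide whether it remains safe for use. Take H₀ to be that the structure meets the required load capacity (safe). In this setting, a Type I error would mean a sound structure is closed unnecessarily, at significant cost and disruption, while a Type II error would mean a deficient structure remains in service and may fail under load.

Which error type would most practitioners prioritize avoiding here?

The Type II consequence (a deficient structure remains in service and may fail under load) is more severe than the Type I consequence (a sound structure is closed unnecessarily, at significant cost and disruption).

Type II error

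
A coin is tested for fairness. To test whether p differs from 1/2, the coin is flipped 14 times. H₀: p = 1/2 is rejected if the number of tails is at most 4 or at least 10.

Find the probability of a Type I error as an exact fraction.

Under H₀, S ~ Binomial(14, 1/2); α is the probability of landing in either tail, P(S ≤ 4) + P(S ≥ 10).
Each tail has probability (1 + 14 + 91 + 364 + 1001)/16384; doubling gives α = 2942/16384 = 1471/8192.

1471/8192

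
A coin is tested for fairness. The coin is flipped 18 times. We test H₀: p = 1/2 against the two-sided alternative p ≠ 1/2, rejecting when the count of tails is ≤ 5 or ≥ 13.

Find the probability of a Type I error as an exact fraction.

α = P(S ≤ 5 or S ≥ 13 | p = 1/2), S ~ Binomial(18, 1/2).
The two tails are symmetric, so α = 2·(1 + 18 + 153 + 816 + 3060 + 8568)/2^18 = 25232/262144 = 1577/16384.

1577/16384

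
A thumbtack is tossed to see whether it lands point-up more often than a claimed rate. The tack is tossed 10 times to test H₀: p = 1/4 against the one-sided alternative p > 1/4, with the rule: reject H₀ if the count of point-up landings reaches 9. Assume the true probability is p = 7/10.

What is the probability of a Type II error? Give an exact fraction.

β = P(fail to reject H₀ | Ha true) = P(X ≤ 8 | p = 7/10), X ~ Binomial(10, 7/10).
Summing C(10,j)·(7/10)^j·(3/10)^{10-j} for j = 0..8 gives 8506916541/10000000000.

8506916541/10000000000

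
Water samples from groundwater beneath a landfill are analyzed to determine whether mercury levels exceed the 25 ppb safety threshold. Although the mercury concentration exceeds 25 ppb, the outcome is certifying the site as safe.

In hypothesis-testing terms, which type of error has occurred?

The null hypothesis here is that the mercury concentration is at or below 25 ppb (safe).
'Certifying the site as safe' corresponds to failing to reject H₀.
H₀ was not rejected but H₀ is false — a Type II error (false negative).

Type II error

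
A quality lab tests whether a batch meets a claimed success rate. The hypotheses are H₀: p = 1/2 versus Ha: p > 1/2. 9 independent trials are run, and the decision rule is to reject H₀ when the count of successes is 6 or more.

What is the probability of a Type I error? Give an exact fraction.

The Type I error probability is α = P(S ≥ 6) computed under H₀, where S ~ Binomial(9, 1/2).
Summing the upper tail: (84 + 36 + 9 + 1) / 2^9 = 130/512 = 65/256.

65/256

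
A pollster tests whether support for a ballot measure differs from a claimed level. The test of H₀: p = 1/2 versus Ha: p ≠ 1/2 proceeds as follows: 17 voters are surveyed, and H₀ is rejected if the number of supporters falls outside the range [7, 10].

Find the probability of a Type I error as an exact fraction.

10889/32768

α = P(S ≤ 6 or S ≥ 11 | p = 1/2), S ~ Binomial(17, 1/2).
Each tail has probability (1 + 17 + 136 + 680 + 2380 + 6188 + 12376)/131072; doubling gives α = 43556/131072 = 10889/32768.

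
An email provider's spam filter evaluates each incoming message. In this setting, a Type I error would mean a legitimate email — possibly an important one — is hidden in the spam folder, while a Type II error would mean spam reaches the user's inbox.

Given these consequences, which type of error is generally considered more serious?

The Type I consequence (a legitimate email — possibly an important one — is hidden in the spam folder) is more severe than the Type II consequence (spam reaches the user's inbox).

Type I error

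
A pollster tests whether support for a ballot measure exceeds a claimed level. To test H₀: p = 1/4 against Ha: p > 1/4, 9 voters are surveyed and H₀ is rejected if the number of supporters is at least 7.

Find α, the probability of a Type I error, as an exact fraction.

α = P(reject H₀ | H₀ true) = P(S ≥ 7 | p = 1/4), with S ~ Binomial(9, 1/4).
P(S ≥ 7) = Σ_{j=7}^{9} C(9,j)·(1/4)^j·(3/4)^{9-j} = 11/8192.

11/8192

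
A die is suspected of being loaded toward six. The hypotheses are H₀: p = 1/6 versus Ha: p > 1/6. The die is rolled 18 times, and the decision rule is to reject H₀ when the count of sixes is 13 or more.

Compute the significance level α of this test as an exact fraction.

The Type I error probability is α = P(S ≥ 13) computed under H₀, where S ~ Binomial(18, 1/6).
P(S ≥ 13) = Σ_{j=13}^{18} C(18,j)·(1/6)^j·(5/6)^{18-j} = 3599177/12694994583552.

3599177/12694994583552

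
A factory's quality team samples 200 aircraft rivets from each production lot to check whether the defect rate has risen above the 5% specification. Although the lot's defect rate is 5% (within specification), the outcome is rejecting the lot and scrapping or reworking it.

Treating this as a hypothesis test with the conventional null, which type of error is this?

The null hypothesis here is that the lot's defect rate is 5% (within specification).
'Rejecting the lot and scrapping or reworking it' corresponds to rejecting H₀.
H₀ was rejected but H₀ is true — a Type I error (false positive).

Type I error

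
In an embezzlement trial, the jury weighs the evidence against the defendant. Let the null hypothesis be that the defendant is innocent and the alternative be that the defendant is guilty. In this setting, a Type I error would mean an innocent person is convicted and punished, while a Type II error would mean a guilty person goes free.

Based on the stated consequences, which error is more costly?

The Type I consequence (an innocent person is convicted and punished) is more severe than the Type II consequence (a guilty person goes free).

Type I error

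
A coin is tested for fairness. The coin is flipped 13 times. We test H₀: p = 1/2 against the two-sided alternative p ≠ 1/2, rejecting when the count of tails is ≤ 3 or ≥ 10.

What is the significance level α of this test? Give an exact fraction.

189/2048

α = P(Y ≤ 3 or Y ≥ 10 | p = 1/2), Y ~ Binomial(13, 1/2).
Each tail has probability (1 + 13 + 78 + 286)/8192; doubling gives α = 756/8192 = 189/2048.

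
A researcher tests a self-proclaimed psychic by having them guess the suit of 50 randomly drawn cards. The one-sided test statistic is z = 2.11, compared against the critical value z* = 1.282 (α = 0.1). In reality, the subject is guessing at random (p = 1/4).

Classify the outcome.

The conventional null hypothesis is that the subject is guessing at random (p = 1/4).
Since z = 2.11 > z* = 1.282, H₀ is rejected.
H₀ is true (actually the subject is guessing at random (p = 1/4)).
Rejecting a true H₀ is a Type I error.

Type I error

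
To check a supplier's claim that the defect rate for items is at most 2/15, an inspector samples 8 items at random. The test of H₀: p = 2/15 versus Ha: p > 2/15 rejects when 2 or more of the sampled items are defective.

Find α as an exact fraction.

Under H₀, Y ~ Binomial(8, 2/15); the Type I error rate is P(Y ≥ 2).
α = 1 − P(Y ≤ 1) = 1 − 1819706993/2562890625 = 743183632/2562890625.

743183632/2562890625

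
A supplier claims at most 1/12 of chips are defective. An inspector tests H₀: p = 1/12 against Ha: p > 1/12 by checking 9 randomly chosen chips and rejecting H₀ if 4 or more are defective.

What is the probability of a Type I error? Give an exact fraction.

α = P(reject H₀ | H₀ true) = P(Y ≥ 4 | p = 1/12), Y ~ Binomial(9, 1/12).
Computing the lower-tail complement: 1 − 1284381725/1289945088 = 5563363/1289945088.

5563363/1289945088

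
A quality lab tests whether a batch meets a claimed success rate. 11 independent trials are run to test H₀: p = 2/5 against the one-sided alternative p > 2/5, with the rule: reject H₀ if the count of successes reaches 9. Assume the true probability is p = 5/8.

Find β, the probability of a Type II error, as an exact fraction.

7252043967/8589934592

Under the alternative p = 5/8, X ~ Binomial(11, 5/8); β is the probability the test does not reject, P(X < 9).
Adding the binomial probabilities P(X=0)+…+P(X=8) at p = 5/8 gives 7252043967/8589934592.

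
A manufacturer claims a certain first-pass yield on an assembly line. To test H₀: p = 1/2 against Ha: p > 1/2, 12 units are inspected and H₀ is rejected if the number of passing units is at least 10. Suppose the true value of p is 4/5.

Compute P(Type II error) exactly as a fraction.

A Type II error is failing to reject when Ha holds: with p = 4/5, β = P(X ≤ 9).
Equivalently, β = 1 − P(X ≥ 10) = 21565149/48828125.

21565149/48828125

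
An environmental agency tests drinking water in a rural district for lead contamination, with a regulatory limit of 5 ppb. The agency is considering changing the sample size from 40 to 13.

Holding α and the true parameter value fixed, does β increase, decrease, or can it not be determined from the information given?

It increases.

A smaller sample increases the standard error, so the sampling distributions under H₀ and Ha overlap more.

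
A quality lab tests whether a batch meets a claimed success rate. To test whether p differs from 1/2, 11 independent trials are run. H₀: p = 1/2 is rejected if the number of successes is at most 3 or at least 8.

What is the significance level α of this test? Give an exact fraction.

29/128

Under H₀, Y ~ Binomial(11, 1/2); α is the probability of landing in either tail, P(Y ≤ 3) + P(Y ≥ 8).
Each tail has probability (1 + 11 + 55 + 165)/2048; doubling gives α = 464/2048 = 29/128.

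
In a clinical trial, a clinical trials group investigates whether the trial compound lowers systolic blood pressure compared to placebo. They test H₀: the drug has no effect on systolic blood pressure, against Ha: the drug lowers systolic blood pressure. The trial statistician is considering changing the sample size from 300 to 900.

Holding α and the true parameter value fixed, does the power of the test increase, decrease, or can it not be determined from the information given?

Increasing n separates the H₀ and Ha sampling distributions, so under Ha fewer outcomes land in the acceptance region.
Since power = 1 − β and β decreases, power increases.

It increases.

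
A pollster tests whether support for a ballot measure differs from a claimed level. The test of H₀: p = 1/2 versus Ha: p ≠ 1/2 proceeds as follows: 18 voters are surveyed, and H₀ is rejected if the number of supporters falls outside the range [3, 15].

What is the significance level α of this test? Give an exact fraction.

43/32768

α = P(X ≤ 2 or X ≥ 16 | p = 1/2), X ~ Binomial(18, 1/2).
By symmetry, α = 2·P(X ≤ 2) = 2·(1 + 18 + 153)/262144 = 344/262144 = 43/32768.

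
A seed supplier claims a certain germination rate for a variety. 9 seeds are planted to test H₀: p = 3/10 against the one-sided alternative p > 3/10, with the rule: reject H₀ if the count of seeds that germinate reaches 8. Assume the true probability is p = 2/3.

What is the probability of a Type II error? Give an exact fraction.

16867/19683

A Type II error is failing to reject when Ha holds: with p = 2/3, β = P(X ≤ 7).
Adding the binomial probabilities P(X=0)+…+P(X=7) at p = 2/3 gives 16867/19683.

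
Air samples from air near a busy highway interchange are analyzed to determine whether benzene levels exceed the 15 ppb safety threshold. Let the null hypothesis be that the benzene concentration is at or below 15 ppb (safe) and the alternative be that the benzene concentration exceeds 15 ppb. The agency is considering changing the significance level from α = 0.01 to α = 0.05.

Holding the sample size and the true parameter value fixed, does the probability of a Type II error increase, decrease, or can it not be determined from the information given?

It decreases.

Relaxing α lowers the evidence threshold; under Ha, outcomes that previously fell short now trigger rejection.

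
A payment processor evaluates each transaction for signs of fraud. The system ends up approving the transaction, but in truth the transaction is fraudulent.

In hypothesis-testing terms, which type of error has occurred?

The null hypothesis here is that the transaction is legitimate.
'Approving the transaction' corresponds to failing to reject H₀.
H₀ was not rejected but H₀ is false — a Type II error (false negative).

Type II error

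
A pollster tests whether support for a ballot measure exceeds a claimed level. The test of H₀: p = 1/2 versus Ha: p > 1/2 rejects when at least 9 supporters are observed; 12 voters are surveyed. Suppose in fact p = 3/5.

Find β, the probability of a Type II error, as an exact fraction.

A Type II error is failing to reject when Ha holds: with p = 3/5, β = P(X ≤ 8).
Adding the binomial probabilities P(X=0)+…+P(X=8) at p = 3/5 gives 37825328/48828125.

37825328/48828125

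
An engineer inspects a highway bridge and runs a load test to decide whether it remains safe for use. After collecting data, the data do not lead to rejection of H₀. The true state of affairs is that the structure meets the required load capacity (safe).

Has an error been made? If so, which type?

Neither — the decision is correct.

The conventional null hypothesis here is that the structure meets the required load capacity (safe).
The test retained a true H₀ — the decision matches the true state.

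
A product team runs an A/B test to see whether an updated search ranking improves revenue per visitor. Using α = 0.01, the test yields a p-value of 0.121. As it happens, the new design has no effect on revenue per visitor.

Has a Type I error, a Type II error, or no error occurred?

Neither — the decision is correct.

The conventional null hypothesis is that the new design has no effect on revenue per visitor.
Since p = 0.121 ≥ α = 0.01, H₀ is not rejected.
H₀ is true (actually the new design has no effect on revenue per visitor).
The decision matches the true state — no error.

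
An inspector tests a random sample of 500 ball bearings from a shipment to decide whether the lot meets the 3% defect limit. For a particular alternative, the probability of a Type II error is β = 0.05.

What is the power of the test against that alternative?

0.95

Power = 1 − β = 1 − 0.05 = 0.95.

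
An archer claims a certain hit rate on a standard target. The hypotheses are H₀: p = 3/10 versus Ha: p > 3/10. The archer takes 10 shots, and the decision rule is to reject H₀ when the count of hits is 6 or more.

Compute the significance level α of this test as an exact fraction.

Under H₀, Y ~ Binomial(10, 3/10), and α = P(Y ≥ 6).
P(Y ≥ 6) = Σ_{j=6}^{10} C(10,j)·(3/10)^j·(7/10)^{10-j} = 236744937/5000000000.

236744937/5000000000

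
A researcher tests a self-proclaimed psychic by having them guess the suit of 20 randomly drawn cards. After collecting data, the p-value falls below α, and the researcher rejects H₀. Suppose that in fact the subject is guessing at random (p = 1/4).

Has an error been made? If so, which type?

The conventional null hypothesis here is that the subject is guessing at random (p = 1/4).
H₀ was rejected, but H₀ is actually true.
Rejecting a true null hypothesis is a Type I error (false positive).

Type I error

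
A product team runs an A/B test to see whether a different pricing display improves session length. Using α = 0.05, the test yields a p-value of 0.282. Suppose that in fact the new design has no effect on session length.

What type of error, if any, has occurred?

The conventional null hypothesis is that the new design has no effect on session length.
Since p = 0.282 ≥ α = 0.05, H₀ is not rejected.
H₀ is true (actually the new design has no effect on session length).
The decision matches the true state — no error.

No error — this is a correct decision.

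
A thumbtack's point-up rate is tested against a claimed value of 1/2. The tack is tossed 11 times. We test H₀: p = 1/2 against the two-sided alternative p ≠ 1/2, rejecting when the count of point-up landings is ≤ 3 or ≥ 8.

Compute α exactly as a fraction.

29/128

The significance level is the null-hypothesis probability of the rejection region {≤3} ∪ {≥8}.
The two tails are symmetric, so α = 2·(1 + 11 + 55 + 165)/2^11 = 464/2048 = 29/128.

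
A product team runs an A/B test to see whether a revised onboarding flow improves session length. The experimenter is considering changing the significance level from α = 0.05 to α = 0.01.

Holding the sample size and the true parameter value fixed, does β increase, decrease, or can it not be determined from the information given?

Tightening α shrinks the rejection region. When Ha holds, fewer sample outcomes clear the stricter threshold, so more fall in the acceptance region.

It increases.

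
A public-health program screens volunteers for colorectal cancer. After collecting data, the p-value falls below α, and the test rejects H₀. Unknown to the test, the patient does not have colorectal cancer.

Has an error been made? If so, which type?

Type I error

The conventional null hypothesis here is that the patient does not have colorectal cancer.
H₀ was rejected, but H₀ is actually true.
Rejecting a true null hypothesis is a Type I error (false positive).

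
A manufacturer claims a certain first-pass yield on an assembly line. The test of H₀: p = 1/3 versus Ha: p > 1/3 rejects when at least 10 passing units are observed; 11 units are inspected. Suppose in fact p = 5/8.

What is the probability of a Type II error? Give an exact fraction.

4109420421/4294967296

A Type II error is failing to reject when Ha holds: with p = 5/8, β = P(K ≤ 9).
Adding the binomial probabilities P(K=0)+…+P(K=9) at p = 5/8 gives 4109420421/4294967296.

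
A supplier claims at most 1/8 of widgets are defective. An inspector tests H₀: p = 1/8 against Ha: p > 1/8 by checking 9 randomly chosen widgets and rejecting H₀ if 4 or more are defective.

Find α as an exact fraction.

76589/4194304

α = P(reject H₀ | H₀ true) = P(K ≥ 4 | p = 1/8), K ~ Binomial(9, 1/8).
Via the complement, α = 1 − Σ_{j=0}^{3} C(9,j)(1/8)^j(7/8)^{9-j} = 76589/4194304.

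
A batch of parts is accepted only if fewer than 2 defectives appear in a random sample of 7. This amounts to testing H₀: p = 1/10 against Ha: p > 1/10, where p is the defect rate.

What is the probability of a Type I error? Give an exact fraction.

The significance level is the probability, assuming p = 1/10, of seeing 2 or more defectives in 7 draws.
α = 1 − P(X ≤ 1) = 1 − 531441/625000 = 93559/625000.

93559/625000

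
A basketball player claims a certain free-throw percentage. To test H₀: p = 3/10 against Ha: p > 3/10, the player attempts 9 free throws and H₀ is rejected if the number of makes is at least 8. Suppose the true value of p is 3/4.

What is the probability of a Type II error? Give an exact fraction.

45853/65536

Under the alternative p = 3/4, Y ~ Binomial(9, 3/4); β is the probability the test does not reject, P(Y < 8).
Equivalently, β = 1 − P(Y ≥ 8) = 45853/65536.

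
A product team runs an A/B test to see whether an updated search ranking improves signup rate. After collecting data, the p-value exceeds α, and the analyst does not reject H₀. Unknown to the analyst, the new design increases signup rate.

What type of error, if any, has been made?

Type II error

The conventional null hypothesis here is that the new design has no effect on signup rate.
H₀ was not rejected, but H₀ is actually false.
Failing to reject a false null hypothesis is a Type II error (false negative).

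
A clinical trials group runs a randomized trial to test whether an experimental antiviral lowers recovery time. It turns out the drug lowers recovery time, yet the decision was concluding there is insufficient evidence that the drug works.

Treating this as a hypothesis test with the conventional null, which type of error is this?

The null hypothesis here is that the drug has no effect on recovery time.
'Concluding there is insufficient evidence that the drug works' corresponds to failing to reject H₀.
H₀ was not rejected but H₀ is false — a Type II error (false negative).

Type II error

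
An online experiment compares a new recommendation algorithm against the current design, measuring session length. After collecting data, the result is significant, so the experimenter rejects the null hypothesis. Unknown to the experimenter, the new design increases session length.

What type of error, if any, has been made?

No error — this is a correct decision.

The conventional null hypothesis here is that the new design has no effect on session length.
The test rejected a false H₀ — the decision matches the true state.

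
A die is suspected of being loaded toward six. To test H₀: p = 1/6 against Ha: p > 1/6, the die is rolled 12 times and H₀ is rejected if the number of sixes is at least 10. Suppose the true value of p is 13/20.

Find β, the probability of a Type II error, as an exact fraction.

695265215827749/819200000000000

A Type II error is failing to reject when Ha holds: with p = 13/20, β = P(X ≤ 9).
Adding the binomial probabilities P(X=0)+…+P(X=9) at p = 13/20 gives 695265215827749/819200000000000.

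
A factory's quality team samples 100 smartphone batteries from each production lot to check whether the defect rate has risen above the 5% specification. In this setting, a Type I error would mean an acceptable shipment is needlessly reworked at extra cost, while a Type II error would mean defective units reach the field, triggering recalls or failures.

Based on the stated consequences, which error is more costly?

The Type II consequence (defective units reach the field, triggering recalls or failures) is more severe than the Type I consequence (an acceptable shipment is needlessly reworked at extra cost).

Type II error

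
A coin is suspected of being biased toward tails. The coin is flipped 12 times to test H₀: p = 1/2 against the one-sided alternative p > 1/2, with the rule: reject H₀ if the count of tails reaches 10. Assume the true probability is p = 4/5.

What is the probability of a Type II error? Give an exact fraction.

21565149/48828125

β = P(fail to reject H₀ | Ha true) = P(X ≤ 9 | p = 4/5), X ~ Binomial(12, 4/5).
Adding the binomial probabilities P(X=0)+…+P(X=9) at p = 4/5 gives 21565149/48828125.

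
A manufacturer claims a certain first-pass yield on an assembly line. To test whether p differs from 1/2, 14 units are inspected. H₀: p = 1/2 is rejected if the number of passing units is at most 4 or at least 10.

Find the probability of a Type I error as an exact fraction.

α = P(K ≤ 4 or K ≥ 10 | p = 1/2), K ~ Binomial(14, 1/2).
The two tails are symmetric, so α = 2·(1 + 14 + 91 + 364 + 1001)/2^14 = 2942/16384 = 1471/8192.

1471/8192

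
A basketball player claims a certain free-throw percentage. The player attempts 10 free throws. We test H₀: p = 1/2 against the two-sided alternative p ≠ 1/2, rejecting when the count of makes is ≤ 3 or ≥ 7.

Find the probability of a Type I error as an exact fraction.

Under H₀, Y ~ Binomial(10, 1/2); α is the probability of landing in either tail, P(Y ≤ 3) + P(Y ≥ 7).
By symmetry, α = 2·P(Y ≤ 3) = 2·(1 + 10 + 45 + 120)/1024 = 352/1024 = 11/32.

11/32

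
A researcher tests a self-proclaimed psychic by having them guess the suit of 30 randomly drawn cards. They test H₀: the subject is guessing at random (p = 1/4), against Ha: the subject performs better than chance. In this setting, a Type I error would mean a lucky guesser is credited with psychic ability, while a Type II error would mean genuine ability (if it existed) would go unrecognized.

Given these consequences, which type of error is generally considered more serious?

The Type I consequence (a lucky guesser is credited with psychic ability) is more severe than the Type II consequence (genuine ability (if it existed) would go unrecognized).

Type I error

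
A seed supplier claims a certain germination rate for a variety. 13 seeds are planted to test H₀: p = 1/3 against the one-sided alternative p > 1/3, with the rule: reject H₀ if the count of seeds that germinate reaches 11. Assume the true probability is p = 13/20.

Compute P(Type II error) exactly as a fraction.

A Type II error is failing to reject when Ha holds: with p = 13/20, β = P(S ≤ 10).
Summing C(13,j)·(13/20)^j·(7/20)^{13-j} for j = 0..10 gives 36323681060626281/40960000000000000.

36323681060626281/40960000000000000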